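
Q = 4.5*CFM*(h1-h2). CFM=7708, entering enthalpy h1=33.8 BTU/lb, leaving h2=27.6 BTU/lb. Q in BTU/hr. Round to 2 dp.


Q = 4.5 * 7708 * (33.8 - 27.6) = 215053.20 BTU/hr

215053.20 BTU/hr


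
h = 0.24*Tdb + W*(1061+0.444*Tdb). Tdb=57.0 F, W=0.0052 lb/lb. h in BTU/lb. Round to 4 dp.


h = 0.24*57.0 + 0.0052*(1061+0.444*57.0) = 19.3288 BTU/lb

19.3288 BTU/lb


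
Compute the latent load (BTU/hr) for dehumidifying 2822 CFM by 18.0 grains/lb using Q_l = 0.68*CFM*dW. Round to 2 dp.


Q = 0.68 * 2822 * 18.0 = 34541.28 BTU/hr

34541.28 BTU/hr


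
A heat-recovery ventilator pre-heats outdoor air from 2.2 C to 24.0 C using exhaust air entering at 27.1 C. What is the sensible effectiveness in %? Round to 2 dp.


eff = (24.0-2.2)/(27.1-2.2)*100 = 87.55 %

87.55 %


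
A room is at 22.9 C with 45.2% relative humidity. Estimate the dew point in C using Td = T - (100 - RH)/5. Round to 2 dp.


Td = 22.9 - (100-45.2)/5 = 11.94 C

11.94 C


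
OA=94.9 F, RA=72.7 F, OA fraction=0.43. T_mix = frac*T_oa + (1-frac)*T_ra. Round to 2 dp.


T_mix = 0.43*94.9 + 0.57*72.7 = 82.25 F

82.25 F


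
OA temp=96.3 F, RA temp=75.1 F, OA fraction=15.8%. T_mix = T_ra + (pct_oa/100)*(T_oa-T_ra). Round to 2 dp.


T_mix = 75.1 + (15.8/100)*(96.3-75.1) = 78.45 F

78.45 F


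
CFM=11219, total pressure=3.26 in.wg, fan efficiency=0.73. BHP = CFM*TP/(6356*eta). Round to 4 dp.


BHP = 11219 * 3.26 / (6356 * 0.73) = 7.8825 hp

7.8825 hp


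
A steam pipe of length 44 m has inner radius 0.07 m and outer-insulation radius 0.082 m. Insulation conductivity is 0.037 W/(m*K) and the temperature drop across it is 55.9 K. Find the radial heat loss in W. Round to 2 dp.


Q = 2*pi*0.037*44*55.9/ln(0.082/0.07) = 3613.88 W

3613.88 W


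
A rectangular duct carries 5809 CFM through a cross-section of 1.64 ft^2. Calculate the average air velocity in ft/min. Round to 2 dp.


V = 5809 / 1.64 = 3542.07 ft/min

3542.07 ft/min


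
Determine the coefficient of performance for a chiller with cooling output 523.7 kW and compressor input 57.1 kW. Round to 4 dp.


COP = 523.7 / 57.1 = 9.1716

9.1716


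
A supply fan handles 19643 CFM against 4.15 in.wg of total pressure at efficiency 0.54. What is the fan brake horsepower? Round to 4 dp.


BHP = 19643 * 4.15 / (6356 * 0.54) = 23.7508 hp

23.7508 hp


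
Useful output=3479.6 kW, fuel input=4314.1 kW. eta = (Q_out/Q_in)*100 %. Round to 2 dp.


eta = (3479.6/4314.1)*100 = 80.66 %

80.66 %


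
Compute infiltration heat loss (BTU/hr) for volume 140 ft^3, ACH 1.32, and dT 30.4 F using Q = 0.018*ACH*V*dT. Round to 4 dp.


Q = 0.018 * 1.32 * 140 * 30.4 = 101.1226 BTU/hr

101.1226 BTU/hr


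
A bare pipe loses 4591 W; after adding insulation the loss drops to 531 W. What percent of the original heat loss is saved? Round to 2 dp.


Savings = ((4591-531)/4591)*100 = 88.43 %

88.43 %


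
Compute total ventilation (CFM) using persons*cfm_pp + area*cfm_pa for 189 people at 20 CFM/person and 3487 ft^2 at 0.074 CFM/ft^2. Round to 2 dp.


Total = 189*20 + 3487*0.074 = 4038.04 CFM

4038.04 CFM


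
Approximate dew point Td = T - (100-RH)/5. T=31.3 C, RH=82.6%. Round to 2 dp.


Td = 31.3 - (100-82.6)/5 = 27.82 C

27.82 C


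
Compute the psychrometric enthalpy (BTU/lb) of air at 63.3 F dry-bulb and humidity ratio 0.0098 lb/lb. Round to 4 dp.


h = 0.24*63.3 + 0.0098*(1061+0.444*63.3) = 25.8652 BTU/lb

25.8652 BTU/lb


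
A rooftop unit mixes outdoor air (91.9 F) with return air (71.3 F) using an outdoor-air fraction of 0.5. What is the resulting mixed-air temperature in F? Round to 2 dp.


T_mix = 0.5*91.9 + 0.5*71.3 = 81.60 F

81.60 F


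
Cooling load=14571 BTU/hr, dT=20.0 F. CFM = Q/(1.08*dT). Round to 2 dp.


CFM = 14571 / (1.08 * 20.0) = 674.58

674.58 CFM


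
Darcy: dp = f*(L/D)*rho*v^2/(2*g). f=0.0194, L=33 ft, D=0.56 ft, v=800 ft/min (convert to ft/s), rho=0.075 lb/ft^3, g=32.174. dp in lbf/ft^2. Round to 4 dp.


v_fps = 800/60 = 13.3333 ft/s
dp = 0.0194*(33/0.56)*0.075*13.3333^2/(2*32.174) = 0.2369 lbf/ft^2

0.2369 lbf/ft^2


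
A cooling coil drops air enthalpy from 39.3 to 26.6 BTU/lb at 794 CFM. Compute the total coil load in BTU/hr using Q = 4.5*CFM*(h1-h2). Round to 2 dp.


Q = 4.5 * 794 * (39.3 - 26.6) = 45377.10 BTU/hr

45377.10 BTU/hr


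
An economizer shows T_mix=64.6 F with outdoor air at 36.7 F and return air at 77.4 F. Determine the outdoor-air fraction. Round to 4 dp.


frac = (64.6 - 77.4) / (36.7 - 77.4) = 0.3145

0.3145


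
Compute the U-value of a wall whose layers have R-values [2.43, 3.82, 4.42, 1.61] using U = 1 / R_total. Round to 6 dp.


R_total = 2.43 + 3.82 + 4.42 + 1.61 = 12.28
U = 1/12.28 = 0.081433

0.081433


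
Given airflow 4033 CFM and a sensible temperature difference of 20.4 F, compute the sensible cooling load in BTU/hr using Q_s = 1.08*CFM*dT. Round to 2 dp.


Q = 1.08 * 4033 * 20.4 = 88855.06 BTU/hr

88855.06 BTU/hr


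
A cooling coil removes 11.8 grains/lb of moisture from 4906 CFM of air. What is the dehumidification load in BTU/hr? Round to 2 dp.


Q = 0.68 * 4906 * 11.8 = 39365.74 BTU/hr

39365.74 BTU/hr


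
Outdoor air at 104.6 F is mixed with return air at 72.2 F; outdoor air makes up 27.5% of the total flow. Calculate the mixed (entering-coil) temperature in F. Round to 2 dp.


T_mix = 72.2 + (27.5/100)*(104.6-72.2) = 81.11 F

81.11 F


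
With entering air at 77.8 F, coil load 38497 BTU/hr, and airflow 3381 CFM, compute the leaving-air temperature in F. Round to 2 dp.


dT = 38497/(1.08*3381) = 10.5428
T_leave = 77.8 - 10.5428 = 67.26 F

67.26 F


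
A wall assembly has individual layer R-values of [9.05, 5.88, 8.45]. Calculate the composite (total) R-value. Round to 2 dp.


R_total = 9.05 + 5.88 + 8.45 = 23.38

23.38


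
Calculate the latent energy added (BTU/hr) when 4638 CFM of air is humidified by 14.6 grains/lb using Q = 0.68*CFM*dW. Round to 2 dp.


Q = 0.68 * 4638 * 14.6 = 46046.06 BTU/hr

46046.06 BTU/hr


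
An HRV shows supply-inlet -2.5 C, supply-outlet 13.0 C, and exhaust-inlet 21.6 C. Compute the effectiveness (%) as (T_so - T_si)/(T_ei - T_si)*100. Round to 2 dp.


eff = (13.0-(-2.5))/(21.6-(-2.5))*100 = 64.32 %

64.32 %


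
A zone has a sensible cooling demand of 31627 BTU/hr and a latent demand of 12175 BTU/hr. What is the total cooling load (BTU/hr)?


Qt = 31627 + 12175 = 43802 BTU/hr

43802 BTU/hr


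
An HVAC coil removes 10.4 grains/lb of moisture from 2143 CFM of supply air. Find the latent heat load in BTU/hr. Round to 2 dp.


Q = 0.68 * 2143 * 10.4 = 15155.30 BTU/hr

15155.30 BTU/hr


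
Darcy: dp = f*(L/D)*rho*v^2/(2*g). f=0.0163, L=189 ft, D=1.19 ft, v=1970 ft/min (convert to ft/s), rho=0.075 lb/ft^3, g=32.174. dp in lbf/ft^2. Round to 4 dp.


v_fps = 1970/60 = 32.8333 ft/s
dp = 0.0163*(189/1.19)*0.075*32.8333^2/(2*32.174) = 3.2528 lbf/ft^2

3.2528 lbf/ft^2


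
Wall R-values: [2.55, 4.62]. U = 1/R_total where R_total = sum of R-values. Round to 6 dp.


R_total = 2.55 + 4.62 = 7.17
U = 1/7.17 = 0.139470

0.139470


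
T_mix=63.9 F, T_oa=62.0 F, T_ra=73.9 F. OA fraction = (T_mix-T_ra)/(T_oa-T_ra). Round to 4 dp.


frac = (63.9 - 73.9) / (62.0 - 73.9) = 0.8403

0.8403


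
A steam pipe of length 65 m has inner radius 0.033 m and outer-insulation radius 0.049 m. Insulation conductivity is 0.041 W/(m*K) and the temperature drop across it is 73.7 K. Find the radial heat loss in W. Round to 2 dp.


Q = 2*pi*0.041*65*73.7/ln(0.049/0.033) = 3121.79 W

3121.79 W


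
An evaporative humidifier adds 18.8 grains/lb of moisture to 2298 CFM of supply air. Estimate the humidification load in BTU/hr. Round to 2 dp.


Q = 0.68 * 2298 * 18.8 = 29377.63 BTU/hr

29377.63 BTU/hr


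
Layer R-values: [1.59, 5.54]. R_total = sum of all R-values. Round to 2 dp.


R_total = 1.59 + 5.54 = 7.13

7.13


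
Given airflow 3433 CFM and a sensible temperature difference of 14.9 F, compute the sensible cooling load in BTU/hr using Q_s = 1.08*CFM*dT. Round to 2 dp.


Q = 1.08 * 3433 * 14.9 = 55243.84 BTU/hr

55243.84 BTU/hr


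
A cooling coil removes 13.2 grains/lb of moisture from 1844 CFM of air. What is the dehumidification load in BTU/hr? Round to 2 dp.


Q = 0.68 * 1844 * 13.2 = 16551.74 BTU/hr

16551.74 BTU/hr


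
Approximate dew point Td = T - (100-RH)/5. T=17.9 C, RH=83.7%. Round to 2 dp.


Td = 17.9 - (100-83.7)/5 = 14.64 C

14.64 C


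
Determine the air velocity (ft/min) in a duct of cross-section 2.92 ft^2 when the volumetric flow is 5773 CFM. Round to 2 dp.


V = 5773 / 2.92 = 1977.05 ft/min

1977.05 ft/min


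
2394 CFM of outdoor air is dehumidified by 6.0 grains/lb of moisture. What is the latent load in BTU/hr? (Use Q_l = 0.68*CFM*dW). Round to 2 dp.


Q = 0.68 * 2394 * 6.0 = 9767.52 BTU/hr

9767.52 BTU/hr


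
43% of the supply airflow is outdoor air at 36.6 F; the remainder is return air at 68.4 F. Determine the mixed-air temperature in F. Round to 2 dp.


T_mix = 0.43*36.6 + 0.57*68.4 = 54.73 F

54.73 F


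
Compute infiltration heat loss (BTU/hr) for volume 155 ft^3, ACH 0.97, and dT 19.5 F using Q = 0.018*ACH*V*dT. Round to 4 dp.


Q = 0.018 * 0.97 * 155 * 19.5 = 52.7729 BTU/hr

52.7729 BTU/hr


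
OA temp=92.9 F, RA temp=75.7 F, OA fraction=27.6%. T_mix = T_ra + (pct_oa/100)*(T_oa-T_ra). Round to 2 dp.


T_mix = 75.7 + (27.6/100)*(92.9-75.7) = 80.45 F

80.45 F


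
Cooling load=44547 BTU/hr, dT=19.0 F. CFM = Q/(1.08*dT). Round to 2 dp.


CFM = 44547 / (1.08 * 19.0) = 2170.91

2170.91 CFM


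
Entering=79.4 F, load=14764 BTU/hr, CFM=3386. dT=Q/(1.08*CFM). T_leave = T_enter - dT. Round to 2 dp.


dT = 14764/(1.08*3386) = 4.0373
T_leave = 79.4 - 4.0373 = 75.36 F

75.36 F


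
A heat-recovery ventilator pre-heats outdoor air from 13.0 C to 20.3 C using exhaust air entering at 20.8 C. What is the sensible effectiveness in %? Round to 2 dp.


eff = (20.3-13.0)/(20.8-13.0)*100 = 93.59 %

93.59 %


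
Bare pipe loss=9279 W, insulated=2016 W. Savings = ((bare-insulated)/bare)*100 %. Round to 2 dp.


Savings = ((9279-2016)/9279)*100 = 78.27 %

78.27 %


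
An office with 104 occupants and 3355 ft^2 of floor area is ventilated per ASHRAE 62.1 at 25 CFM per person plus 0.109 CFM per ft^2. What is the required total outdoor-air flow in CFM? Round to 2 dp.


Total = 104*25 + 3355*0.109 = 2965.70 CFM

2965.70 CFM


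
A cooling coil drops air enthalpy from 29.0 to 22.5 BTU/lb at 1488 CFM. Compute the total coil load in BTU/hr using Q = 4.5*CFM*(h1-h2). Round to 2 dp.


Q = 4.5 * 1488 * (29.0 - 22.5) = 43524.00 BTU/hr

43524.00 BTU/hr


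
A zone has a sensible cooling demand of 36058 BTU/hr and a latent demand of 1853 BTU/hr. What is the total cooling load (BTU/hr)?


Qt = 36058 + 1853 = 37911 BTU/hr

37911 BTU/hr


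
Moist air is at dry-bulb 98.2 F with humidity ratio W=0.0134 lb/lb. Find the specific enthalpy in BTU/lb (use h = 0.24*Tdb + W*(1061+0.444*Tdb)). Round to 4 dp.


h = 0.24*98.2 + 0.0134*(1061+0.444*98.2) = 38.3697 BTU/lb

38.3697 BTU/lb


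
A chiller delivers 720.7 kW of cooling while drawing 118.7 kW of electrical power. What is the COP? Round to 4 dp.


COP = 720.7 / 118.7 = 6.0716

6.0716


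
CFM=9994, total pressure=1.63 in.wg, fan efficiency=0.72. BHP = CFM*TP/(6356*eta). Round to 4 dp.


BHP = 9994 * 1.63 / (6356 * 0.72) = 3.5597 hp

3.5597 hp


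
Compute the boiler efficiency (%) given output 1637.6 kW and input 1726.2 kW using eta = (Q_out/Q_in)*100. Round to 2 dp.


eta = (1637.6/1726.2)*100 = 94.87 %

94.87 %


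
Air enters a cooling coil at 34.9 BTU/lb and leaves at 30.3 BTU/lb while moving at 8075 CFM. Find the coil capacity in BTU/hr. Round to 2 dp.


Q = 4.5 * 8075 * (34.9 - 30.3) = 167152.50 BTU/hr

167152.50 BTU/hr


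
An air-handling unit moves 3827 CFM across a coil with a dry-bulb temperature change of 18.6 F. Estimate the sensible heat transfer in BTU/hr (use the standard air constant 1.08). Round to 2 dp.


Q = 1.08 * 3827 * 18.6 = 76876.78 BTU/hr

76876.78 BTU/hr


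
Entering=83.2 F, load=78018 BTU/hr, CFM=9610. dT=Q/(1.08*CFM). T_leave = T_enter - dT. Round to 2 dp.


dT = 78018/(1.08*9610) = 7.5171
T_leave = 83.2 - 7.5171 = 75.68 F

75.68 F


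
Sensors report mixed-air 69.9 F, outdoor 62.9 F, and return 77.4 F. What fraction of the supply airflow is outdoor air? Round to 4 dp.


frac = (69.9 - 77.4) / (62.9 - 77.4) = 0.5172

0.5172


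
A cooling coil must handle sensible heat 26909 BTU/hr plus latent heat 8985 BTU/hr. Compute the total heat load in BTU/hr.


Qt = 26909 + 8985 = 35894 BTU/hr

35894 BTU/hr


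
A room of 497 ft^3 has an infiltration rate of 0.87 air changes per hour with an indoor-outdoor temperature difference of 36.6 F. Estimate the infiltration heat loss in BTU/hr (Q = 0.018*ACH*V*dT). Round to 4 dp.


Q = 0.018 * 0.87 * 497 * 36.6 = 284.8585 BTU/hr

284.8585 BTU/hr


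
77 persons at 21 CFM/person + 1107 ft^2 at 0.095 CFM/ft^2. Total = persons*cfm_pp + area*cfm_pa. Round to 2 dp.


Total = 77*21 + 1107*0.095 = 1722.17 CFM

1722.17 CFM


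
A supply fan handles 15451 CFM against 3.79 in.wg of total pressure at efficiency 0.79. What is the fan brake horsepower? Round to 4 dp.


BHP = 15451 * 3.79 / (6356 * 0.79) = 11.6623 hp

11.6623 hp


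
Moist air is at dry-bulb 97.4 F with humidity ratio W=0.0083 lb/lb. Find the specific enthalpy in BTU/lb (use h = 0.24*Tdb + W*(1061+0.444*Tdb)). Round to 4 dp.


h = 0.24*97.4 + 0.0083*(1061+0.444*97.4) = 32.5412 BTU/lb

32.5412 BTU/lb


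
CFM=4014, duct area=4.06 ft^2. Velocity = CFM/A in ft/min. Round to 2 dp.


V = 4014 / 4.06 = 988.67 ft/min

988.67 ft/min


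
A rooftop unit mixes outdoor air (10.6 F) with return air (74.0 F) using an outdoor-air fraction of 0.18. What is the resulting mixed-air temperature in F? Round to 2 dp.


T_mix = 0.18*10.6 + 0.82*74.0 = 62.59 F

62.59 F


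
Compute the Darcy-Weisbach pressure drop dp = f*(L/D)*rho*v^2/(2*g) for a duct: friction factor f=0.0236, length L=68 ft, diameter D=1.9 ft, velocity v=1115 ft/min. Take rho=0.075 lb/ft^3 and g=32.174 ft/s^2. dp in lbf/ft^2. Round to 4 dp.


v_fps = 1115/60 = 18.5833 ft/s
dp = 0.0236*(68/1.9)*0.075*18.5833^2/(2*32.174) = 0.3400 lbf/ft^2

0.3400 lbf/ft^2


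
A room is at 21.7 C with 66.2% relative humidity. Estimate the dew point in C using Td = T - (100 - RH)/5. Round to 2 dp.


Td = 21.7 - (100-66.2)/5 = 14.94 C

14.94 C


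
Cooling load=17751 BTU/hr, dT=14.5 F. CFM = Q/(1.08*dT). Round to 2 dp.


CFM = 17751 / (1.08 * 14.5) = 1133.52

1133.52 CFM


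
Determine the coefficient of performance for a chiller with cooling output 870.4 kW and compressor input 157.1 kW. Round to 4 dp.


COP = 870.4 / 157.1 = 5.5404

5.5404


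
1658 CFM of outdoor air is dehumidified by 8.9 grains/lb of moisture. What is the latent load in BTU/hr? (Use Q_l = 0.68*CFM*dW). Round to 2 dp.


Q = 0.68 * 1658 * 8.9 = 10034.22 BTU/hr

10034.22 BTU/hr


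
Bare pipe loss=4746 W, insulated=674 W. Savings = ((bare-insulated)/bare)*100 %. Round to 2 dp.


Savings = ((4746-674)/4746)*100 = 85.80 %

85.80 %


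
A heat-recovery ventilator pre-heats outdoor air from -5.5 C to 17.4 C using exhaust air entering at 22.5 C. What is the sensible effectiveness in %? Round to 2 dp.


eff = (17.4-(-5.5))/(22.5-(-5.5))*100 = 81.79 %

81.79 %


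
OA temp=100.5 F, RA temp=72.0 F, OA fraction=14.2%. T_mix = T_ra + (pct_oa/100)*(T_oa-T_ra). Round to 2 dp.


T_mix = 72.0 + (14.2/100)*(100.5-72.0) = 76.05 F

76.05 F


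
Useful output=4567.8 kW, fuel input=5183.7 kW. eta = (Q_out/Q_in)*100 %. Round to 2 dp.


eta = (4567.8/5183.7)*100 = 88.12 %

88.12 %


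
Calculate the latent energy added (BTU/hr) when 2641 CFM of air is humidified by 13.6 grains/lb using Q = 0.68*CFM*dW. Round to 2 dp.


Q = 0.68 * 2641 * 13.6 = 24423.97 BTU/hr

24423.97 BTU/hr


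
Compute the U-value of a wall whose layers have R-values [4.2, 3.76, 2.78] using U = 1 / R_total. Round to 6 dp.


R_total = 4.2 + 3.76 + 2.78 = 10.74
U = 1/10.74 = 0.093110

0.093110


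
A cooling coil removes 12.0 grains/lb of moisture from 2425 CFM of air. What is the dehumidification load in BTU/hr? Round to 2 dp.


Q = 0.68 * 2425 * 12.0 = 19788.00 BTU/hr

19788.00 BTU/hr


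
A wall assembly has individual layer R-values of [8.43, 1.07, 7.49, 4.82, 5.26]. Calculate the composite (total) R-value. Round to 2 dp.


R_total = 8.43 + 1.07 + 7.49 + 4.82 + 5.26 = 27.07

27.07


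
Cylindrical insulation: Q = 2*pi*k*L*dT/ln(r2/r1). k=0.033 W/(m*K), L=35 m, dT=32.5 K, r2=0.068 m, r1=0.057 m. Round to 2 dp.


Q = 2*pi*0.033*35*32.5/ln(0.068/0.057) = 1336.62 W

1336.62 W


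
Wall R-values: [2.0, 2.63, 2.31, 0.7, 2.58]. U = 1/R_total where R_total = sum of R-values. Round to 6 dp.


R_total = 2.0 + 2.63 + 2.31 + 0.7 + 2.58 = 10.22
U = 1/10.22 = 0.097847

0.097847


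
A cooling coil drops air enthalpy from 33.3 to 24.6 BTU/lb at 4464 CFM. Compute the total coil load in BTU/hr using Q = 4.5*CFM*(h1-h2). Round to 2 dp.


Q = 4.5 * 4464 * (33.3 - 24.6) = 174765.60 BTU/hr

174765.60 BTU/hr


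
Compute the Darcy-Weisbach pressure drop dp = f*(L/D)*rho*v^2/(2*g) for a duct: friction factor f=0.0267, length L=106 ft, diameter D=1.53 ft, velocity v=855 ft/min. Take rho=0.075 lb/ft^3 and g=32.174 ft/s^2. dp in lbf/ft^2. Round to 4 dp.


v_fps = 855/60 = 14.25 ft/s
dp = 0.0267*(106/1.53)*0.075*14.25^2/(2*32.174) = 0.4378 lbf/ft^2

0.4378 lbf/ft^2


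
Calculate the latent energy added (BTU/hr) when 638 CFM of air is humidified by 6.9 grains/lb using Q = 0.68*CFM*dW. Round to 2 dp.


Q = 0.68 * 638 * 6.9 = 2993.50 BTU/hr

2993.50 BTU/hr


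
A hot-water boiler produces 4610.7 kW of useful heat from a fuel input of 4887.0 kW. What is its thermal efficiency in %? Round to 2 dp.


eta = (4610.7/4887.0)*100 = 94.35 %

94.35 %


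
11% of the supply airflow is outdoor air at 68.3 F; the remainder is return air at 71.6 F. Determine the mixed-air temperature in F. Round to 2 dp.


T_mix = 0.11*68.3 + 0.89*71.6 = 71.24 F

71.24 F


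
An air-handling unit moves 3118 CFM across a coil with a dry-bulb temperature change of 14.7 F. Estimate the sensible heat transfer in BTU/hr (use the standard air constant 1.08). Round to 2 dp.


Q = 1.08 * 3118 * 14.7 = 49501.37 BTU/hr

49501.37 BTU/hr


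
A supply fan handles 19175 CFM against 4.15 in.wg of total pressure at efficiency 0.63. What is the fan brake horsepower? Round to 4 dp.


BHP = 19175 * 4.15 / (6356 * 0.63) = 19.8728 hp

19.8728 hp


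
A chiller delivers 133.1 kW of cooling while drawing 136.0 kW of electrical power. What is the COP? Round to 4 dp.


COP = 133.1 / 136.0 = 0.9787

0.9787


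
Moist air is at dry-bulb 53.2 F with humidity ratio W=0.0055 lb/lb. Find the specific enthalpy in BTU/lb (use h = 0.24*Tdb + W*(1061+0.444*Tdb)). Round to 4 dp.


h = 0.24*53.2 + 0.0055*(1061+0.444*53.2) = 18.7334 BTU/lb

18.7334 BTU/lb


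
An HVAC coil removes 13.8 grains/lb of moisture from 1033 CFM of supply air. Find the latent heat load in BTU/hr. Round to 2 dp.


Q = 0.68 * 1033 * 13.8 = 9693.67 BTU/hr

9693.67 BTU/hr


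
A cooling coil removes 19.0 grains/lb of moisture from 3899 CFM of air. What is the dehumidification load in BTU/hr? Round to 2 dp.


Q = 0.68 * 3899 * 19.0 = 50375.08 BTU/hr

50375.08 BTU/hr


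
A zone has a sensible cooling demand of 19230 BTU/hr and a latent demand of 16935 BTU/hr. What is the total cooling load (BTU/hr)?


Qt = 19230 + 16935 = 36165 BTU/hr

36165 BTU/hr


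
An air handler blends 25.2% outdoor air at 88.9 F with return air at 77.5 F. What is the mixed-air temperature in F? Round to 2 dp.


T_mix = 77.5 + (25.2/100)*(88.9-77.5) = 80.37 F

80.37 F


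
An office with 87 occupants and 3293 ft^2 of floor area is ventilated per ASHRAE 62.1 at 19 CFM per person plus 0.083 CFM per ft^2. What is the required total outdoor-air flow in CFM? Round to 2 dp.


Total = 87*19 + 3293*0.083 = 1926.32 CFM

1926.32 CFM


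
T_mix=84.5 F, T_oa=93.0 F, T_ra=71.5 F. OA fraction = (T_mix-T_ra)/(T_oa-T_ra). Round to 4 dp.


frac = (84.5 - 71.5) / (93.0 - 71.5) = 0.6047

0.6047


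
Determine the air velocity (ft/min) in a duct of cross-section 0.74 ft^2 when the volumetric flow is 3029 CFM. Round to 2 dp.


V = 3029 / 0.74 = 4093.24 ft/min

4093.24 ft/min


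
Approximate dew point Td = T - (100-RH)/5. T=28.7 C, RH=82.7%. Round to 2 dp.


Td = 28.7 - (100-82.7)/5 = 25.24 C

25.24 C


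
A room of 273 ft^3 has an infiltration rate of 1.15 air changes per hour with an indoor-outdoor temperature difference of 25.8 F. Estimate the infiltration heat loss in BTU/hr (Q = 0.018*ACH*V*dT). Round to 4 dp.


Q = 0.018 * 1.15 * 273 * 25.8 = 145.7984 BTU/hr

145.7984 BTU/hr


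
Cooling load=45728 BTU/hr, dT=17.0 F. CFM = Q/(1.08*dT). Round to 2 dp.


CFM = 45728 / (1.08 * 17.0) = 2490.63

2490.63 CFM


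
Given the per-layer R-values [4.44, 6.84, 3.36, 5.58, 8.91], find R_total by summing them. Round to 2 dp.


R_total = 4.44 + 6.84 + 3.36 + 5.58 + 8.91 = 29.13

29.13


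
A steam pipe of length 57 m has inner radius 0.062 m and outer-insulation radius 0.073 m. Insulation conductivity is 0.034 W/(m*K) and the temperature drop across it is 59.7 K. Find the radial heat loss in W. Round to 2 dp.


Q = 2*pi*0.034*57*59.7/ln(0.073/0.062) = 4450.98 W

4450.98 W


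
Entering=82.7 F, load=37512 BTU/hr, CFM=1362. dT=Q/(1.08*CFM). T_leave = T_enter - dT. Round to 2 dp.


dT = 37512/(1.08*1362) = 25.5017
T_leave = 82.7 - 25.5017 = 57.20 F

57.20 F


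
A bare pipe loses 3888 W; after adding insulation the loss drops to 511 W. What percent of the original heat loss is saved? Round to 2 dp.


Savings = ((3888-511)/3888)*100 = 86.86 %

86.86 %


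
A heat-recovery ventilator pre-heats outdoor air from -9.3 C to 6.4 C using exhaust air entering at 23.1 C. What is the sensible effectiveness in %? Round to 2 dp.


eff = (6.4-(-9.3))/(23.1-(-9.3))*100 = 48.46 %

48.46 %


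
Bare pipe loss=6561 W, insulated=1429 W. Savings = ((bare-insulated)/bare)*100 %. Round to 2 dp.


Savings = ((6561-1429)/6561)*100 = 78.22 %

78.22 %


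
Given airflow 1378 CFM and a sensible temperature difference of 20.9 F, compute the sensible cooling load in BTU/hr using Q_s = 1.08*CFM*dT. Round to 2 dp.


Q = 1.08 * 1378 * 20.9 = 31104.22 BTU/hr

31104.22 BTU/hr


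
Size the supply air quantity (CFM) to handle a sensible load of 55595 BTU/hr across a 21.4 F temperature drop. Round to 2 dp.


CFM = 55595 / (1.08 * 21.4) = 2405.46

2405.46 CFM


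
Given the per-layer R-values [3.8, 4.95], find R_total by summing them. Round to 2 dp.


R_total = 3.8 + 4.95 = 8.75

8.75


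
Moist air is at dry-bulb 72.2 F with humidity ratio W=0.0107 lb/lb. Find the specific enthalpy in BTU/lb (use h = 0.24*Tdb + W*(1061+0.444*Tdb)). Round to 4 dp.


h = 0.24*72.2 + 0.0107*(1061+0.444*72.2) = 29.0237 BTU/lb

29.0237 BTU/lb


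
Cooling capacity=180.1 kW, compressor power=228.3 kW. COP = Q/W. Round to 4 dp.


COP = 180.1 / 228.3 = 0.7889

0.7889


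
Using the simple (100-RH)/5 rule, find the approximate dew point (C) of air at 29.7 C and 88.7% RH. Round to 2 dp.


Td = 29.7 - (100-88.7)/5 = 27.44 C

27.44 C


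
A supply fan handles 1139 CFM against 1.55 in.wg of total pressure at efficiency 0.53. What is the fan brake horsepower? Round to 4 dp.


BHP = 1139 * 1.55 / (6356 * 0.53) = 0.5241 hp

0.5241 hp


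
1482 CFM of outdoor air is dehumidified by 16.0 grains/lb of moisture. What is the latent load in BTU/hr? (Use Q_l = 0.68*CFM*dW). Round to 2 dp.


Q = 0.68 * 1482 * 16.0 = 16124.16 BTU/hr

16124.16 BTU/hr


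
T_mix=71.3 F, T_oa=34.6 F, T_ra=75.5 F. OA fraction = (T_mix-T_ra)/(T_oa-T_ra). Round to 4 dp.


frac = (71.3 - 75.5) / (34.6 - 75.5) = 0.1027

0.1027


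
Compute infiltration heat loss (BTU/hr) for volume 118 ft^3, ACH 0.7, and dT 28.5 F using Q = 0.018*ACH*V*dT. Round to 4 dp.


Q = 0.018 * 0.7 * 118 * 28.5 = 42.3738 BTU/hr

42.3738 BTU/hr


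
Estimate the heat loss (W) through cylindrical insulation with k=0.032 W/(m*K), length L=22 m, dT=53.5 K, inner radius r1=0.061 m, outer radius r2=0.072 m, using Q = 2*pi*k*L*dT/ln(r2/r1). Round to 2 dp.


Q = 2*pi*0.032*22*53.5/ln(0.072/0.061) = 1427.39 W

1427.39 W


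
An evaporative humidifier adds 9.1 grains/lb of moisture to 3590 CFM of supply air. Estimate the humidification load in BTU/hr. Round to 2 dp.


Q = 0.68 * 3590 * 9.1 = 22214.92 BTU/hr

22214.92 BTU/hr


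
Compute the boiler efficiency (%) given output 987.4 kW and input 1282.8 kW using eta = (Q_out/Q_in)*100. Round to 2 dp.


eta = (987.4/1282.8)*100 = 76.97 %

76.97 %


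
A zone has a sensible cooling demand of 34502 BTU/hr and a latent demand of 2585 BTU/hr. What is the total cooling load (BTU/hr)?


Qt = 34502 + 2585 = 37087 BTU/hr

37087 BTU/hr


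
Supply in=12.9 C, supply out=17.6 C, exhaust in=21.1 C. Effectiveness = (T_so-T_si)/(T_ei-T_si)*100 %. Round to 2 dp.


eff = (17.6-12.9)/(21.1-12.9)*100 = 57.32 %

57.32 %


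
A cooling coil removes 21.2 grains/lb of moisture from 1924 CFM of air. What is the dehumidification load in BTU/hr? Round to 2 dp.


Q = 0.68 * 1924 * 21.2 = 27736.38 BTU/hr

27736.38 BTU/hr


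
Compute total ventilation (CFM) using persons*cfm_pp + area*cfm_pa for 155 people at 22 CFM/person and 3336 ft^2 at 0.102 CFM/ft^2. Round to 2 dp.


Total = 155*22 + 3336*0.102 = 3750.27 CFM

3750.27 CFM


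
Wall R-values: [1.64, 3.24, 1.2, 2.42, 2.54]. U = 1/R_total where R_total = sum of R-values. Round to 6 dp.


R_total = 1.64 + 3.24 + 1.2 + 2.42 + 2.54 = 11.04
U = 1/11.04 = 0.090580

0.090580


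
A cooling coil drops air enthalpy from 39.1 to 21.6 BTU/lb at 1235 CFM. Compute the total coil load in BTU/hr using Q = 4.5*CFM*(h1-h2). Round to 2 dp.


Q = 4.5 * 1235 * (39.1 - 21.6) = 97256.25 BTU/hr

97256.25 BTU/hr


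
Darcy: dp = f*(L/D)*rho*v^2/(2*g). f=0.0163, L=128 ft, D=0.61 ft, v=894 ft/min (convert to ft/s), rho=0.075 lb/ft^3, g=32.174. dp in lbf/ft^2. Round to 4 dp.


v_fps = 894/60 = 14.9 ft/s
dp = 0.0163*(128/0.61)*0.075*14.9^2/(2*32.174) = 0.8850 lbf/ft^2

0.8850 lbf/ft^2


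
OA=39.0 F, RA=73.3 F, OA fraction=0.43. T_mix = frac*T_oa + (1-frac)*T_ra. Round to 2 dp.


T_mix = 0.43*39.0 + 0.57*73.3 = 58.55 F

58.55 F


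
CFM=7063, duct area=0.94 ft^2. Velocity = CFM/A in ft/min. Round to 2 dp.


V = 7063 / 0.94 = 7513.83 ft/min

7513.83 ft/min


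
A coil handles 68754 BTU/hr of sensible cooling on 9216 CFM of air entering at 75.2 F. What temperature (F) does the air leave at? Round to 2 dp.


dT = 68754/(1.08*9216) = 6.9077
T_leave = 75.2 - 6.9077 = 68.29 F

68.29 F


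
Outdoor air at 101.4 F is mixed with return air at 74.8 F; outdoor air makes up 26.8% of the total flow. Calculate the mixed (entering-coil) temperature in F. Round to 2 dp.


T_mix = 74.8 + (26.8/100)*(101.4-74.8) = 81.93 F

81.93 F


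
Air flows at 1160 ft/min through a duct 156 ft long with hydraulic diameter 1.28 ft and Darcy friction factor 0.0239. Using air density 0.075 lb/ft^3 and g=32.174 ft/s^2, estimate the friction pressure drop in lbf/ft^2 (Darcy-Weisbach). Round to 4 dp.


v_fps = 1160/60 = 19.3333 ft/s
dp = 0.0239*(156/1.28)*0.075*19.3333^2/(2*32.174) = 1.2690 lbf/ft^2

1.2690 lbf/ft^2


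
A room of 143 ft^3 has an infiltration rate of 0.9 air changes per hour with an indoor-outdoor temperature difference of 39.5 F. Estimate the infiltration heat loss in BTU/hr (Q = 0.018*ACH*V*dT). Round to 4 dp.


Q = 0.018 * 0.9 * 143 * 39.5 = 91.5057 BTU/hr

91.5057 BTU/hr


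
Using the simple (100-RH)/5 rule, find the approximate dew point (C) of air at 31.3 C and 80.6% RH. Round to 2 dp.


Td = 31.3 - (100-80.6)/5 = 27.42 C

27.42 C


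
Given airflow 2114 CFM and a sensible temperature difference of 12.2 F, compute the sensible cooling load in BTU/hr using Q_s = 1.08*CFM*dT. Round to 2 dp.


Q = 1.08 * 2114 * 12.2 = 27854.06 BTU/hr

27854.06 BTU/hr


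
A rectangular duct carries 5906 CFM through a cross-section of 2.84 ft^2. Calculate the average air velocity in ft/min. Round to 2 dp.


V = 5906 / 2.84 = 2079.58 ft/min

2079.58 ft/min


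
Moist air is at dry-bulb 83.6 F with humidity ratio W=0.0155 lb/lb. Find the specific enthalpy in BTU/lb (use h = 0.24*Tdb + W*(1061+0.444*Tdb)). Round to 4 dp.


h = 0.24*83.6 + 0.0155*(1061+0.444*83.6) = 37.0848 BTU/lb

37.0848 BTU/lb


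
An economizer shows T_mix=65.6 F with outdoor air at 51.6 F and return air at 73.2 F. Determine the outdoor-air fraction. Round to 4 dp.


frac = (65.6 - 73.2) / (51.6 - 73.2) = 0.3519

0.3519


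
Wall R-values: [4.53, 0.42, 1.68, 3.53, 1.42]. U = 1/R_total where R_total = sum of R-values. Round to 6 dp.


R_total = 4.53 + 0.42 + 1.68 + 3.53 + 1.42 = 11.58
U = 1/11.58 = 0.086356

0.086356


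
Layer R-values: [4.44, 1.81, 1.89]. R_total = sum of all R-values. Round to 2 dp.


R_total = 4.44 + 1.81 + 1.89 = 8.14

8.14


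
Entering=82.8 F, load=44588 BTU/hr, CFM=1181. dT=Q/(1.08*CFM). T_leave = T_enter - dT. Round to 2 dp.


dT = 44588/(1.08*1181) = 34.9578
T_leave = 82.8 - 34.9578 = 47.84 F

47.84 F


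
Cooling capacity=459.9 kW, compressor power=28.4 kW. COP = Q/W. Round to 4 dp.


COP = 459.9 / 28.4 = 16.1937

16.1937


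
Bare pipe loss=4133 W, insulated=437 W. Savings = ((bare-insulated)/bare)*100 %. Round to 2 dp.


Savings = ((4133-437)/4133)*100 = 89.43 %

89.43 %


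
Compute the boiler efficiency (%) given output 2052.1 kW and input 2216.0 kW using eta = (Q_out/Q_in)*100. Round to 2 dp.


eta = (2052.1/2216.0)*100 = 92.60 %

92.60 %


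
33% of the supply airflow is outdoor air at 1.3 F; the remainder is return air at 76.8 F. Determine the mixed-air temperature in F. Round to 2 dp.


T_mix = 0.33*1.3 + 0.67*76.8 = 51.89 F

51.89 F


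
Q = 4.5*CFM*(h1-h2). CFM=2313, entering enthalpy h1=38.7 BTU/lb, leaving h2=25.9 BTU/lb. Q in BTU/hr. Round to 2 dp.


Q = 4.5 * 2313 * (38.7 - 25.9) = 133228.80 BTU/hr

133228.80 BTU/hr


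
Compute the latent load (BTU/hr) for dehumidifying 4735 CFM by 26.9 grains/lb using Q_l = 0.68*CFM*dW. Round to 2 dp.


Q = 0.68 * 4735 * 26.9 = 86612.62 BTU/hr

86612.62 BTU/hr


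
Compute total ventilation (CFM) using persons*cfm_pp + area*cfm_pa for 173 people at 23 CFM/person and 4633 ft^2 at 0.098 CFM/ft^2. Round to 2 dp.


Total = 173*23 + 4633*0.098 = 4433.03 CFM

4433.03 CFM


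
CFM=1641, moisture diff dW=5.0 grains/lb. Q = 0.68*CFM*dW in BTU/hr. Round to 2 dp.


Q = 0.68 * 1641 * 5.0 = 5579.40 BTU/hr

5579.40 BTU/hr


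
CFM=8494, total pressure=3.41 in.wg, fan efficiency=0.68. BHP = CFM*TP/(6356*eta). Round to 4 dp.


BHP = 8494 * 3.41 / (6356 * 0.68) = 6.7015 hp

6.7015 hp


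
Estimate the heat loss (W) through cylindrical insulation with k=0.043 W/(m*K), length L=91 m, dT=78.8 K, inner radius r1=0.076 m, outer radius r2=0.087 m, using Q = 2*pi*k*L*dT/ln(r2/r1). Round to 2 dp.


Q = 2*pi*0.043*91*78.8/ln(0.087/0.076) = 14332.44 W

14332.44 W


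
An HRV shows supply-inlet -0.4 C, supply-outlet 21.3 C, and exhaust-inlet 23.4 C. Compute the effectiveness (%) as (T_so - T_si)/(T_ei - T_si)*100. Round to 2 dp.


eff = (21.3-(-0.4))/(23.4-(-0.4))*100 = 91.18 %

91.18 %


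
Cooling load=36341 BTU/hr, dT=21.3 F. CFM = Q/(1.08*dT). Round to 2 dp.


CFM = 36341 / (1.08 * 21.3) = 1579.77

1579.77 CFM


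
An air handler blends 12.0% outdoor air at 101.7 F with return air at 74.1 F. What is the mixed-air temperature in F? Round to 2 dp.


T_mix = 74.1 + (12.0/100)*(101.7-74.1) = 77.41 F

77.41 F


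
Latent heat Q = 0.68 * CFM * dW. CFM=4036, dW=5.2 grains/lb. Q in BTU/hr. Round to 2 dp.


Q = 0.68 * 4036 * 5.2 = 14271.30 BTU/hr

14271.30 BTU/hr


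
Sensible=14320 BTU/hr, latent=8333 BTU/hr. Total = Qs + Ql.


Qt = 14320 + 8333 = 22653 BTU/hr

22653 BTU/hr


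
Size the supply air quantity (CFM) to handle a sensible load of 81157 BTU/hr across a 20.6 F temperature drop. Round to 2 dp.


CFM = 81157 / (1.08 * 20.6) = 3647.83

3647.83 CFM


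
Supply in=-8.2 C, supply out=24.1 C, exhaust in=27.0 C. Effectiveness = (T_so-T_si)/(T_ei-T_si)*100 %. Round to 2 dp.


eff = (24.1-(-8.2))/(27.0-(-8.2))*100 = 91.76 %

91.76 %


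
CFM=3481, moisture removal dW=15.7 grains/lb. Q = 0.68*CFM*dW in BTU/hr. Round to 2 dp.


Q = 0.68 * 3481 * 15.7 = 37163.16 BTU/hr

37163.16 BTU/hr


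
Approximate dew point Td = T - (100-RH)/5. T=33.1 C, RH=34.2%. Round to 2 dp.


Td = 33.1 - (100-34.2)/5 = 19.94 C

19.94 C


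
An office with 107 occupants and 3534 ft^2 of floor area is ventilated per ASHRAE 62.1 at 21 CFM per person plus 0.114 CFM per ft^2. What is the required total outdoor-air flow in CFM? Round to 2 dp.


Total = 107*21 + 3534*0.114 = 2649.88 CFM

2649.88 CFM


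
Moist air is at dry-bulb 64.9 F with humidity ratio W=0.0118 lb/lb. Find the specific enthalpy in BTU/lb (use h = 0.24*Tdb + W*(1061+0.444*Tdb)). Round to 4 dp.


h = 0.24*64.9 + 0.0118*(1061+0.444*64.9) = 28.4358 BTU/lb

28.4358 BTU/lb


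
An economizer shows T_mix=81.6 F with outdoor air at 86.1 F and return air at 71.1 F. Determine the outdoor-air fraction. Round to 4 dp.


frac = (81.6 - 71.1) / (86.1 - 71.1) = 0.7000

0.7000


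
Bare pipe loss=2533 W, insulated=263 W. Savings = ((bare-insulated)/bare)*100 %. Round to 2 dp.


Savings = ((2533-263)/2533)*100 = 89.62 %

89.62 %


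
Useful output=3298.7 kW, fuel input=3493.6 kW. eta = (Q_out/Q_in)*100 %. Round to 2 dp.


eta = (3298.7/3493.6)*100 = 94.42 %

94.42 %


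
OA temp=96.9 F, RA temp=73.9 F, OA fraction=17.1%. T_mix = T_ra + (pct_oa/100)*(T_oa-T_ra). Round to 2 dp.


T_mix = 73.9 + (17.1/100)*(96.9-73.9) = 77.83 F

77.83 F


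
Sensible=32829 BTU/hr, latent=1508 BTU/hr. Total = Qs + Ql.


Qt = 32829 + 1508 = 34337 BTU/hr

34337 BTU/hr


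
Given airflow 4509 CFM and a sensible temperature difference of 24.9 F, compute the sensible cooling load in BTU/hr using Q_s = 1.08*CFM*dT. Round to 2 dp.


Q = 1.08 * 4509 * 24.9 = 121256.03 BTU/hr

121256.03 BTU/hr


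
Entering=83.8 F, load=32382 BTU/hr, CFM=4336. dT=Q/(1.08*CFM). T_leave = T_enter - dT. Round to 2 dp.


dT = 32382/(1.08*4336) = 6.9150
T_leave = 83.8 - 6.9150 = 76.89 F

76.89 F


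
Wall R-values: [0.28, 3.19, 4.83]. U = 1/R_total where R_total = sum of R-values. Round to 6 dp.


R_total = 0.28 + 3.19 + 4.83 = 8.30
U = 1/8.30 = 0.120482

0.120482


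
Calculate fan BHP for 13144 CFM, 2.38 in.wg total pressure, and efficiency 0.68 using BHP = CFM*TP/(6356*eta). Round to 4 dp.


BHP = 13144 * 2.38 / (6356 * 0.68) = 7.2379 hp

7.2379 hp


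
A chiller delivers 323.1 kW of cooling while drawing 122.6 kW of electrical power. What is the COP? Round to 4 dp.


COP = 323.1 / 122.6 = 2.6354

2.6354


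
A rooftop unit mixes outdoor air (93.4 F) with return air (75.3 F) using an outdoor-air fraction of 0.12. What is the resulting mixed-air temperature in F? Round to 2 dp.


T_mix = 0.12*93.4 + 0.88*75.3 = 77.47 F

77.47 F


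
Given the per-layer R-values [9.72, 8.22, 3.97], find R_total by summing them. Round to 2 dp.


R_total = 9.72 + 8.22 + 3.97 = 21.91

21.91


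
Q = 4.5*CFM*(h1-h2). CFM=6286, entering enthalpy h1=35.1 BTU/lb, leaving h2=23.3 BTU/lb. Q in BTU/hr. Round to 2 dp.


Q = 4.5 * 6286 * (35.1 - 23.3) = 333786.60 BTU/hr

333786.60 BTU/hr


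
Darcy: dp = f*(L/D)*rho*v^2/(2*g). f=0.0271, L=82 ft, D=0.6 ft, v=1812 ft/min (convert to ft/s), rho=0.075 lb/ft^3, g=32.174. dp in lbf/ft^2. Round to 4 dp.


v_fps = 1812/60 = 30.2 ft/s
dp = 0.0271*(82/0.6)*0.075*30.2^2/(2*32.174) = 3.9371 lbf/ft^2

3.9371 lbf/ft^2


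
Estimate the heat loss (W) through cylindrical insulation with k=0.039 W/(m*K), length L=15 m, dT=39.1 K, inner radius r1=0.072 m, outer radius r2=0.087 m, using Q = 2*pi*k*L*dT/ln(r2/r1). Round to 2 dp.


Q = 2*pi*0.039*15*39.1/ln(0.087/0.072) = 759.44 W

759.44 W


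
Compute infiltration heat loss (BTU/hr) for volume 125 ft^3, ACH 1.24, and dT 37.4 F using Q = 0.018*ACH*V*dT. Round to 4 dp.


Q = 0.018 * 1.24 * 125 * 37.4 = 104.3460 BTU/hr

104.3460 BTU/hr


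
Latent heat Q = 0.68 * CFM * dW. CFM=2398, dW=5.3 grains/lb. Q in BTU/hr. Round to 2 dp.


Q = 0.68 * 2398 * 5.3 = 8642.39 BTU/hr

8642.39 BTU/hr


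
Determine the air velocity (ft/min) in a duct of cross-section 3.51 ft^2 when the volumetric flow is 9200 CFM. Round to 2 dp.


V = 9200 / 3.51 = 2621.08 ft/min

2621.08 ft/min


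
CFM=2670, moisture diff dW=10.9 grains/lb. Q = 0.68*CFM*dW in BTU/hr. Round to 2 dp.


Q = 0.68 * 2670 * 10.9 = 19790.04 BTU/hr

19790.04 BTU/hr


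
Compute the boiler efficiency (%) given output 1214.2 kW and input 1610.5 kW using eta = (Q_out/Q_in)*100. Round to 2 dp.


eta = (1214.2/1610.5)*100 = 75.39 %

75.39 %


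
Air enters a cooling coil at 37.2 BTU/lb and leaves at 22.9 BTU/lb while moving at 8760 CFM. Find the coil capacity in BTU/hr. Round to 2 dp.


Q = 4.5 * 8760 * (37.2 - 22.9) = 563706.00 BTU/hr

563706.00 BTU/hr


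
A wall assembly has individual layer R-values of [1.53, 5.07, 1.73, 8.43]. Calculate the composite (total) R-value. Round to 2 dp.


R_total = 1.53 + 5.07 + 1.73 + 8.43 = 16.76

16.76


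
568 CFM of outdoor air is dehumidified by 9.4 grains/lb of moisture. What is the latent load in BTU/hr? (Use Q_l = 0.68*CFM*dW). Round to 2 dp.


Q = 0.68 * 568 * 9.4 = 3630.66 BTU/hr

3630.66 BTU/hr


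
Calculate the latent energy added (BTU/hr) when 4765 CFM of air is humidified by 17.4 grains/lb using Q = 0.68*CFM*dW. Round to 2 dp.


Q = 0.68 * 4765 * 17.4 = 56379.48 BTU/hr

56379.48 BTU/hr


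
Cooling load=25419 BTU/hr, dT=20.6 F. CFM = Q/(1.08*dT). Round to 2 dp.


CFM = 25419 / (1.08 * 20.6) = 1142.53

1142.53 CFM


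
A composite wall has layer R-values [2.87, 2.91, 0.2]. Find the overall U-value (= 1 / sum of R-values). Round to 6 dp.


R_total = 2.87 + 2.91 + 0.2 = 5.98
U = 1/5.98 = 0.167224

0.167224


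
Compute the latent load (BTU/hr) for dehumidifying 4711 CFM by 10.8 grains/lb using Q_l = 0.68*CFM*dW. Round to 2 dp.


Q = 0.68 * 4711 * 10.8 = 34597.58 BTU/hr

34597.58 BTU/hr


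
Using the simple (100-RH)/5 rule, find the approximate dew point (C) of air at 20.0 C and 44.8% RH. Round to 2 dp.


Td = 20.0 - (100-44.8)/5 = 8.96 C

8.96 C


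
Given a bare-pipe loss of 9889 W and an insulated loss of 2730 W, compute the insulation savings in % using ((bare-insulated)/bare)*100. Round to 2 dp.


Savings = ((9889-2730)/9889)*100 = 72.39 %

72.39 %


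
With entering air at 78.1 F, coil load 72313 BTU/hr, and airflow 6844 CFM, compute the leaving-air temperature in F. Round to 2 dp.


dT = 72313/(1.08*6844) = 9.7832
T_leave = 78.1 - 9.7832 = 68.32 F

68.32 F


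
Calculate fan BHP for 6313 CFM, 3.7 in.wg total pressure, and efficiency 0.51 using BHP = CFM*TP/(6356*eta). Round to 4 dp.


BHP = 6313 * 3.7 / (6356 * 0.51) = 7.2058 hp

7.2058 hp


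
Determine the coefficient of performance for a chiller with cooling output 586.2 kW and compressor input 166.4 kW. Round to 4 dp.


COP = 586.2 / 166.4 = 3.5228

3.5228


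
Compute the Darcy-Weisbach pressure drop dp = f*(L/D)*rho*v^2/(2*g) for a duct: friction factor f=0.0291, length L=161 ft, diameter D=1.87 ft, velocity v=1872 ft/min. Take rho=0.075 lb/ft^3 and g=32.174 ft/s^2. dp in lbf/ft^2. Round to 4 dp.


v_fps = 1872/60 = 31.2 ft/s
dp = 0.0291*(161/1.87)*0.075*31.2^2/(2*32.174) = 2.8426 lbf/ft^2

2.8426 lbf/ft^2
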